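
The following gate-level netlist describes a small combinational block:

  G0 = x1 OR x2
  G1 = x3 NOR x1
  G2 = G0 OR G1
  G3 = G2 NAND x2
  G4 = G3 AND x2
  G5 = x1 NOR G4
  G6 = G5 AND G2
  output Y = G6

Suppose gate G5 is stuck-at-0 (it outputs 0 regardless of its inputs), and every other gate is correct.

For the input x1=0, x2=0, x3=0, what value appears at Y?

0

Propagate with G5 forced: G0=0, G1=1, G2=1, G3=1, G4=0, G5=0 [stuck-at-0], G6=0.
So Y = 0. (Without the fault it would be 1.)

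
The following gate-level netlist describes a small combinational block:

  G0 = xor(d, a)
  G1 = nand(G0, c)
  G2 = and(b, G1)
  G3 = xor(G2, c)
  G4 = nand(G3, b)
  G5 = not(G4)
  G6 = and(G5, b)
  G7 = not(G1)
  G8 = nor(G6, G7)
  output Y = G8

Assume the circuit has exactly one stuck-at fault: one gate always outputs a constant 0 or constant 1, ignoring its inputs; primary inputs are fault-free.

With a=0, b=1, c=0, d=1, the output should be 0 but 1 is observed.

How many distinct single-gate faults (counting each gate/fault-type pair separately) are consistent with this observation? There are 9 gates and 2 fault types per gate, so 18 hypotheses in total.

Fault-free: G0=1, G1=1, G2=1, G3=1, G4=0, G5=1, G6=1, G7=0, G8=0 → 0. Observed 1.
  G0: none of the 2 fault types match ✗
  G1: none of the 2 fault types match ✗
  G2: stuck-at-0 ✓; others ✗
  G3: stuck-at-0 ✓; others ✗
  G4: stuck-at-1 ✓; others ✗
  G5: stuck-at-0 ✓; others ✗
  G6: stuck-at-0 ✓; others ✗
  G7: none of the 2 fault types match ✗
  G8: stuck-at-1 ✓; others ✗
Consistent faults: {G2 stuck-at-0, G3 stuck-at-0, G4 stuck-at-1, G5 stuck-at-0, G6 stuck-at-0, G8 stuck-at-1} — 6 in all.

6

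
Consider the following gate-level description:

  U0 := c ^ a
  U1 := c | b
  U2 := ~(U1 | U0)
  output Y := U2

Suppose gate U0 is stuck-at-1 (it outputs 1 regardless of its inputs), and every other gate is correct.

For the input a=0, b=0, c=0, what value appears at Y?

Propagate with U0 forced: U0=1 [stuck-at-1], U1=0, U2=0.
So Y = 0. (Without the fault it would be 1.)

0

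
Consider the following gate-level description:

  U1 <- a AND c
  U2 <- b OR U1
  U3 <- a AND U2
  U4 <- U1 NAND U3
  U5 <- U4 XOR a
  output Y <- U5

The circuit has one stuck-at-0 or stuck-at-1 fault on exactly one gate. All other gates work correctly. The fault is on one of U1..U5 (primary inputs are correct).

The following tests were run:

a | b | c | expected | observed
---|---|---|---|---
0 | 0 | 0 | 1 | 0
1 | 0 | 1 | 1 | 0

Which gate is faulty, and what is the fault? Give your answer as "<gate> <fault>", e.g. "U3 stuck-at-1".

Fault-free values for test 1 (a=0, b=0, c=0): U1=0, U2=0, U3=0, U4=1, U5=1, giving Y=1. Observed 0.
Test 1: faults giving observed 0 are {U4 stuck-at-0, U5 stuck-at-0}.
Test 2 (a=1, b=0, c=1): fault-free U1=1, U2=1, U3=1, U4=0, U5=1 → 1; observed 0. Eliminates U4 stuck-at-0.
Only U5 stuck-at-0 is consistent with every test.

U5 stuck-at-0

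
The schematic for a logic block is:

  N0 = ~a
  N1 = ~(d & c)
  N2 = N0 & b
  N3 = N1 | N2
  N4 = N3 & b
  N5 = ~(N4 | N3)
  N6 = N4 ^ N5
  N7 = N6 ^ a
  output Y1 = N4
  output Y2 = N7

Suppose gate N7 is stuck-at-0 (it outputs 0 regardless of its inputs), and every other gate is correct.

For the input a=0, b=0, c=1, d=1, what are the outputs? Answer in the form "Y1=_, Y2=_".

Propagate with N7 forced: N0=1, N1=0, N2=0, N3=0, N4=0, N5=1, N6=1, N7=0 [stuck-at-0].
So the outputs are Y1=0, Y2=0. (Without the fault they would be Y1=0, Y2=1.)

Y1=0, Y2=0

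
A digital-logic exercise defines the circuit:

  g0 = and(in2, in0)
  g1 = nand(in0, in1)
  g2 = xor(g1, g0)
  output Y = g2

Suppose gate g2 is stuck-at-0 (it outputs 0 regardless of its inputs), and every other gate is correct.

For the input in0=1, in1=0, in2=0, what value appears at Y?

Propagate with g2 forced: g0=0, g1=1, g2=0 [stuck-at-0].
So Y = 0. (Without the fault it would be 1.)

0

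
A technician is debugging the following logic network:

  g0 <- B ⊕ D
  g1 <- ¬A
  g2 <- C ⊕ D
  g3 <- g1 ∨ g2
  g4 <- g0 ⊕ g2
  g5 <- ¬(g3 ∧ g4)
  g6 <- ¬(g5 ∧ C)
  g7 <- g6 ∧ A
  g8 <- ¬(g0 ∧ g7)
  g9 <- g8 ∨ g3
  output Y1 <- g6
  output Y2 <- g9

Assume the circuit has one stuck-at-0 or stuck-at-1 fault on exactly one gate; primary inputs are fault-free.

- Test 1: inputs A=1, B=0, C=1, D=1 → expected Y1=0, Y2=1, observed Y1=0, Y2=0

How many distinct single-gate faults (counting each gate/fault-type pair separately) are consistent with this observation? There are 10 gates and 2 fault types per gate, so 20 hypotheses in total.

3

Fault-free: g0=1, g1=0, g2=0, g3=0, g4=1, g5=1, g6=0, g7=0, g8=1, g9=1 → Y1=0, Y2=1. Observed Y1=0, Y2=0.
  g0: none of the 2 fault types match ✗
  g1: none of the 2 fault types match ✗
  g2: none of the 2 fault types match ✗
  g3: none of the 2 fault types match ✗
  g4: none of the 2 fault types match ✗
  g5: none of the 2 fault types match ✗
  g6: none of the 2 fault types match ✗
  g7: stuck-at-1 ✓; others ✗
  g8: stuck-at-0 ✓; others ✗
  g9: stuck-at-0 ✓; others ✗
Consistent faults: {g7 stuck-at-1, g8 stuck-at-0, g9 stuck-at-0} — 3 in all.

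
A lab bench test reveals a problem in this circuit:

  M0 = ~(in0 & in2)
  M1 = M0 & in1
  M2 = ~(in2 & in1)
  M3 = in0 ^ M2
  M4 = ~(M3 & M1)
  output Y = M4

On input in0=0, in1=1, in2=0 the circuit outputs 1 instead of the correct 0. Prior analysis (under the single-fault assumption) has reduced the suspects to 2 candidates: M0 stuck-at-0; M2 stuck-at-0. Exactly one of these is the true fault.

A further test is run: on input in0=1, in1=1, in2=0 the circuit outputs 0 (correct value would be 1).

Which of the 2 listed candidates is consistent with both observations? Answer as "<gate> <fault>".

M2 stuck-at-0

Evaluate each candidate on input in0=1, in1=1, in2=0:
  M0 stuck-at-0: M0=0 [stuck-at-0], M1=0, M2=1, M3=0, M4=1 → 1 — eliminated
  M2 stuck-at-0: M0=1, M1=1, M2=0 [stuck-at-0], M3=1, M4=0 → 0 — matches
Only M2 stuck-at-0 reproduces the observed 0.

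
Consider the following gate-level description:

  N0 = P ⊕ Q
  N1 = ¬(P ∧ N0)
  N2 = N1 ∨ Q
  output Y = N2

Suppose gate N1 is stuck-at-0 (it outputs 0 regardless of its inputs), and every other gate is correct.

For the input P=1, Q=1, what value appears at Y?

1

Propagate with N1 forced: N0=0, N1=0 [stuck-at-0], N2=1.
So Y = 1. (Same as the fault-free value — the fault is masked on this input.)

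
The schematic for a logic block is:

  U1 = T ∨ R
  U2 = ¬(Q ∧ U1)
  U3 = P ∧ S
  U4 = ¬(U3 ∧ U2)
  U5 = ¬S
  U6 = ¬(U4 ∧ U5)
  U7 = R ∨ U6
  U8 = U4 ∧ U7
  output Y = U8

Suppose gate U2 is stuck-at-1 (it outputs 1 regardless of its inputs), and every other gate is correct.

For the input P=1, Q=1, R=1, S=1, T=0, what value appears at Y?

0

Propagate with U2 forced: U1=1, U2=1 [stuck-at-1], U3=1, U4=0, U5=0, U6=1, U7=1, U8=0.
So Y = 0. (Without the fault it would be 1.)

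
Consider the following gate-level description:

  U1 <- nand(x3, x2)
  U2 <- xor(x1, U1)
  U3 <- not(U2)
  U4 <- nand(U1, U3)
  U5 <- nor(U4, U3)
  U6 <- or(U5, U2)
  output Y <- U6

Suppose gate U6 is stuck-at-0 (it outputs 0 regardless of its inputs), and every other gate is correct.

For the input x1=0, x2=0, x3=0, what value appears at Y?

Propagate with U6 forced: U1=1, U2=1, U3=0, U4=1, U5=0, U6=0 [stuck-at-0].
So Y = 0. (Without the fault it would be 1.)

0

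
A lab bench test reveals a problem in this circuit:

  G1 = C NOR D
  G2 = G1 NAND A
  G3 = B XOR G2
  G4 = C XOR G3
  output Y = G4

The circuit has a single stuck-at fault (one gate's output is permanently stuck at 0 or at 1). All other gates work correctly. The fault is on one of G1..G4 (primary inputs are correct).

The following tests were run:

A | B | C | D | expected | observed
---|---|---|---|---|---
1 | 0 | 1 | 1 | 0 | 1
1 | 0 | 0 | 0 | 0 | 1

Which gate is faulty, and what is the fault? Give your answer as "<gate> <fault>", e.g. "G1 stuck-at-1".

G4 stuck-at-1

Fault-free values for test 1 (A=1, B=0, C=1, D=1): G1=0, G2=1, G3=1, G4=0, giving Y=0. Observed 1.
Test 1: faults giving observed 1 are {G1 stuck-at-1, G2 stuck-at-0, G3 stuck-at-0, G4 stuck-at-1}.
Test 2 (A=1, B=0, C=0, D=0): fault-free G1=1, G2=0, G3=0, G4=0 → 0; observed 1. Eliminates G1 stuck-at-1, G2 stuck-at-0, G3 stuck-at-0.
Only G4 stuck-at-1 is consistent with every test.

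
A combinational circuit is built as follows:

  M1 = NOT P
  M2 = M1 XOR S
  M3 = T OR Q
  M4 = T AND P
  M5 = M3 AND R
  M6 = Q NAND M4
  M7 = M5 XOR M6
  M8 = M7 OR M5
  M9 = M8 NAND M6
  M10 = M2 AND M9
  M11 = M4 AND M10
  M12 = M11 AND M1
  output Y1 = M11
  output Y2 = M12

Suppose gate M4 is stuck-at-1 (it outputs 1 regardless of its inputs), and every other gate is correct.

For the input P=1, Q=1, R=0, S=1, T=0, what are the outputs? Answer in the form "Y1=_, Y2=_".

Y1=1, Y2=0

Propagate with M4 forced: M1=0, M2=1, M3=1, M4=1 [stuck-at-1], M5=0, M6=0, M7=0, M8=0, M9=1, M10=1, M11=1, M12=0.
So the outputs are Y1=1, Y2=0. (Without the fault they would be Y1=0, Y2=0.)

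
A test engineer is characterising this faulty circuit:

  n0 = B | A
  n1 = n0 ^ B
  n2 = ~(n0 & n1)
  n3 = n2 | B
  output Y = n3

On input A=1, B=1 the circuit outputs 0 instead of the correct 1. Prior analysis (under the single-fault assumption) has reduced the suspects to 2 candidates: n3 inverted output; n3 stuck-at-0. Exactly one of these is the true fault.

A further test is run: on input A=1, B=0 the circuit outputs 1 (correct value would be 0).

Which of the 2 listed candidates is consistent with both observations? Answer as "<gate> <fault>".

n3 inverted output

Evaluate each candidate on input A=1, B=0:
  n3 inverted output: n0=1, n1=1, n2=0, n3=1 [inverted output] → 1 — matches
  n3 stuck-at-0: n0=1, n1=1, n2=0, n3=0 [stuck-at-0] → 0 — eliminated
Only n3 inverted output reproduces the observed 1.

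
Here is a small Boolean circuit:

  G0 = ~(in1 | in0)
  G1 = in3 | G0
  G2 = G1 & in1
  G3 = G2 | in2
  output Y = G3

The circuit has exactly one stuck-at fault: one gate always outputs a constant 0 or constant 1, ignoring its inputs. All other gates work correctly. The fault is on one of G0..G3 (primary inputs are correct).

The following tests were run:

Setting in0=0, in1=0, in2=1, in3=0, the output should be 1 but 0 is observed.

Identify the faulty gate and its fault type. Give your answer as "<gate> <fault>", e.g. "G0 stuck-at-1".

Fault-free values for test 1 (in0=0, in1=0, in2=1, in3=0): G0=1, G1=1, G2=0, G3=1, giving Y=1. Observed 0.
Test 1: faults giving observed 0 are {G3 stuck-at-0}.
Only G3 stuck-at-0 is consistent with every test.

G3 stuck-at-0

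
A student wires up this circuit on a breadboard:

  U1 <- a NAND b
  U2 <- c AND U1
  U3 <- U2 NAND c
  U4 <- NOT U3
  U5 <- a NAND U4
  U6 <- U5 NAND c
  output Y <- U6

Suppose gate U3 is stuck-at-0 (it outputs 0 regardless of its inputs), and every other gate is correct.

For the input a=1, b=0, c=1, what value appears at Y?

Propagate with U3 forced: U1=1, U2=1, U3=0 [stuck-at-0], U4=1, U5=0, U6=1.
So Y = 1. (Same as the fault-free value — the fault is masked on this input.)

1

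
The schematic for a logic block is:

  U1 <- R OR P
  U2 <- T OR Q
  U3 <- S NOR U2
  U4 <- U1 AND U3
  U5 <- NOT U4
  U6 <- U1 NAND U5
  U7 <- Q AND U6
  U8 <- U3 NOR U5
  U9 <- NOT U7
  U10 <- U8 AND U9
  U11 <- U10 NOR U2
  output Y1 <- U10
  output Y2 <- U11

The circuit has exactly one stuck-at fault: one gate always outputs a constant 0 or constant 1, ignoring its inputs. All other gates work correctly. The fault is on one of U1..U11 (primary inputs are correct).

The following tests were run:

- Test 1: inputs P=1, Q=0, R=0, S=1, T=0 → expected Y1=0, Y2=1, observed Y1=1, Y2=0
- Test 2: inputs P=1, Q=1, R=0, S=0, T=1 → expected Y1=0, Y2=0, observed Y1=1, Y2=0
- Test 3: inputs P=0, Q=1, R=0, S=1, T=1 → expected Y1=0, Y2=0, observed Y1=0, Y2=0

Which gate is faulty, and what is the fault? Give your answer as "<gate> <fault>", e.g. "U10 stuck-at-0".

U8 stuck-at-1

Fault-free values for test 1 (P=1, Q=0, R=0, S=1, T=0): U1=1, U2=0, U3=0, U4=0, U5=1, U6=0, U7=0, U8=0, U9=1, U10=0, U11=1, giving Y1=0, Y2=1. Observed Y1=1, Y2=0.
Test 1: faults giving observed Y1=1, Y2=0 are {U4 stuck-at-1, U5 stuck-at-0, U8 stuck-at-1, U10 stuck-at-1}.
Test 2 (P=1, Q=1, R=0, S=0, T=1): fault-free U1=1, U2=1, U3=0, U4=0, U5=1, U6=0, U7=0, U8=0, U9=1, U10=0, U11=0 → Y1=0, Y2=0; observed Y1=1, Y2=0. Eliminates U4 stuck-at-1, U5 stuck-at-0.
Test 3 (P=0, Q=1, R=0, S=1, T=1): fault-free U1=0, U2=1, U3=0, U4=0, U5=1, U6=1, U7=1, U8=0, U9=0, U10=0, U11=0 → Y1=0, Y2=0; observed Y1=0, Y2=0. Eliminates U10 stuck-at-1.
Only U8 stuck-at-1 is consistent with every test.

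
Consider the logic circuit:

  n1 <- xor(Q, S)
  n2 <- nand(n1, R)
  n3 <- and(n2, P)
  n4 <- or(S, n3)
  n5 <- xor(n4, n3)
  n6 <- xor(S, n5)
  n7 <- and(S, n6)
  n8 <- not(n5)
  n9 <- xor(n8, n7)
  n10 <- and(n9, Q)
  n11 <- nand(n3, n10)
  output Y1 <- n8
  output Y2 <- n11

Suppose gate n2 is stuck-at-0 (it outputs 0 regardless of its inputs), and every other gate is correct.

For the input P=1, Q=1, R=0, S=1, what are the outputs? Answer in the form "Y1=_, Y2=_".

Propagate with n2 forced: n1=0, n2=0 [stuck-at-0], n3=0, n4=1, n5=1, n6=0, n7=0, n8=0, n9=0, n10=0, n11=1.
So the outputs are Y1=0, Y2=1. (Without the fault they would be Y1=1, Y2=1.)

Y1=0, Y2=1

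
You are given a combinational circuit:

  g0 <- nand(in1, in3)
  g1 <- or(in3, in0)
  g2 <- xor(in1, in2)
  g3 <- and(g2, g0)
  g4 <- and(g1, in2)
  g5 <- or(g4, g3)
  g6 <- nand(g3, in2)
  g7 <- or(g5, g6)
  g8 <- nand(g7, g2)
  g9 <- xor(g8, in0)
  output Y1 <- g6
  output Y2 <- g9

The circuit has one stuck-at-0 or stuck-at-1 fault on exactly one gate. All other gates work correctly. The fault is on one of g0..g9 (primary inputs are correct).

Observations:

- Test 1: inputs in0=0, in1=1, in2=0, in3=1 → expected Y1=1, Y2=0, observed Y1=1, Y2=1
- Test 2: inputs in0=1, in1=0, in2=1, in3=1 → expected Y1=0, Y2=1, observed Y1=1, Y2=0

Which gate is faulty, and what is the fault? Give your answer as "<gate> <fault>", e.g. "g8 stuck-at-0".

Fault-free values for test 1 (in0=0, in1=1, in2=0, in3=1): g0=0, g1=1, g2=1, g3=0, g4=0, g5=0, g6=1, g7=1, g8=0, g9=0, giving Y1=1, Y2=0. Observed Y1=1, Y2=1.
Test 1: faults giving observed Y1=1, Y2=1 are {g2 stuck-at-0, g7 stuck-at-0, g8 stuck-at-1, g9 stuck-at-1}.
Test 2 (in0=1, in1=0, in2=1, in3=1): fault-free g0=1, g1=1, g2=1, g3=1, g4=1, g5=1, g6=0, g7=1, g8=0, g9=1 → Y1=0, Y2=1; observed Y1=1, Y2=0. Eliminates g7 stuck-at-0, g8 stuck-at-1, g9 stuck-at-1.
Only g2 stuck-at-0 is consistent with every test.

g2 stuck-at-0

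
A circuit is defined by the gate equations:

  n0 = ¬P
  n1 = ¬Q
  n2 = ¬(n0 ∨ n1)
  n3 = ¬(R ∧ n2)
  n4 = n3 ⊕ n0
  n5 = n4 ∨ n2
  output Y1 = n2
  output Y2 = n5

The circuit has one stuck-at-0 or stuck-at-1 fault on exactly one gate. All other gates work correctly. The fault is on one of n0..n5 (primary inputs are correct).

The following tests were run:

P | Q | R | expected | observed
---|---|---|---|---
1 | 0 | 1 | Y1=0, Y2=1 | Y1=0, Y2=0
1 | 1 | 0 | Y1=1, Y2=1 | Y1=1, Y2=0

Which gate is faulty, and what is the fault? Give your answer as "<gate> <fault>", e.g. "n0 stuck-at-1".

n5 stuck-at-0

Fault-free values for test 1 (P=1, Q=0, R=1): n0=0, n1=1, n2=0, n3=1, n4=1, n5=1, giving Y1=0, Y2=1. Observed Y1=0, Y2=0.
Test 1: faults giving observed Y1=0, Y2=0 are {n0 stuck-at-1, n3 stuck-at-0, n4 stuck-at-0, n5 stuck-at-0}.
Test 2 (P=1, Q=1, R=0): fault-free n0=0, n1=0, n2=1, n3=1, n4=1, n5=1 → Y1=1, Y2=1; observed Y1=1, Y2=0. Eliminates n0 stuck-at-1, n3 stuck-at-0, n4 stuck-at-0.
Only n5 stuck-at-0 is consistent with every test.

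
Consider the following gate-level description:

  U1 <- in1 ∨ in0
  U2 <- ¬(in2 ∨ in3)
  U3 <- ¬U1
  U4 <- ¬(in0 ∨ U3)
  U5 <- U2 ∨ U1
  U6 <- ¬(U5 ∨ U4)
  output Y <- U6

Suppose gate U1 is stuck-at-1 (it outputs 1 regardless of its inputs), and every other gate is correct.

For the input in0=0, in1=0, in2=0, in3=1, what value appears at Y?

0

Propagate with U1 forced: U1=1 [stuck-at-1], U2=0, U3=0, U4=1, U5=1, U6=0.
So Y = 0. (Without the fault it would be 1.)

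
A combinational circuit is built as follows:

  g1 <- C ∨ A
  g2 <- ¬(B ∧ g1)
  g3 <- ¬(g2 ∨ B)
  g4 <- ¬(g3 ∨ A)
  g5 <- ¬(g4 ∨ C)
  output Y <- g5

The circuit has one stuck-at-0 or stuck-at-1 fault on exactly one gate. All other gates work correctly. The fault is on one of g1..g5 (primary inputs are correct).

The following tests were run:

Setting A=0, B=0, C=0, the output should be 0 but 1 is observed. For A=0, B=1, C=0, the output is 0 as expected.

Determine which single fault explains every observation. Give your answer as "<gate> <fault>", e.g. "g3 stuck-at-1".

Fault-free values for test 1 (A=0, B=0, C=0): g1=0, g2=1, g3=0, g4=1, g5=0, giving Y=0. Observed 1.
Test 1: faults giving observed 1 are {g2 stuck-at-0, g3 stuck-at-1, g4 stuck-at-0, g5 stuck-at-1}.
Test 2 (A=0, B=1, C=0): fault-free g1=0, g2=1, g3=0, g4=1, g5=0 → 0; observed 0. Eliminates g3 stuck-at-1, g4 stuck-at-0, g5 stuck-at-1.
Only g2 stuck-at-0 is consistent with every test.

g2 stuck-at-0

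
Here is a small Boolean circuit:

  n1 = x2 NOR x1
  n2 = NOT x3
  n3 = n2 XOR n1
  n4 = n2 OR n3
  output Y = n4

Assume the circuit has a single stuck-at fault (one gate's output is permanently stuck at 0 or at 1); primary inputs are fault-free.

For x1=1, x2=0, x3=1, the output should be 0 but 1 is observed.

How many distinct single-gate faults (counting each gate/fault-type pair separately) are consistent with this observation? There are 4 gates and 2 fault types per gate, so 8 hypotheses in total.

Fault-free: n1=0, n2=0, n3=0, n4=0 → 0. Observed 1.
  n1 stuck-at-0: output 0 ✗
  n1 stuck-at-1: output 1 ✓
  n2 stuck-at-0: output 0 ✗
  n2 stuck-at-1: output 1 ✓
  n3 stuck-at-0: output 0 ✗
  n3 stuck-at-1: output 1 ✓
  n4 stuck-at-0: output 0 ✗
  n4 stuck-at-1: output 1 ✓
Consistent faults: {n1 stuck-at-1, n2 stuck-at-1, n3 stuck-at-1, n4 stuck-at-1} — 4 in all.

4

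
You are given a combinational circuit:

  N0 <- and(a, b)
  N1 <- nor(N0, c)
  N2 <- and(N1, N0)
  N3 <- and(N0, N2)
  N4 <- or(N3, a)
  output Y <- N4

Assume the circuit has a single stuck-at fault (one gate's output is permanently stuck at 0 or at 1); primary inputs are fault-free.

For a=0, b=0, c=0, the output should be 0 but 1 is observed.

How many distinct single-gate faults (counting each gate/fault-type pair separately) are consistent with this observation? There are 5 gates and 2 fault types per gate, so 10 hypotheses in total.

Fault-free: N0=0, N1=1, N2=0, N3=0, N4=0 → 0. Observed 1.
  N0 stuck-at-0: output 0 ✗
  N0 stuck-at-1: output 0 ✗
  N1 stuck-at-0: output 0 ✗
  N1 stuck-at-1: output 0 ✗
  N2 stuck-at-0: output 0 ✗
  N2 stuck-at-1: output 0 ✗
  N3 stuck-at-0: output 0 ✗
  N3 stuck-at-1: output 1 ✓
  N4 stuck-at-0: output 0 ✗
  N4 stuck-at-1: output 1 ✓
Consistent faults: {N3 stuck-at-1, N4 stuck-at-1} — 2 in all.

2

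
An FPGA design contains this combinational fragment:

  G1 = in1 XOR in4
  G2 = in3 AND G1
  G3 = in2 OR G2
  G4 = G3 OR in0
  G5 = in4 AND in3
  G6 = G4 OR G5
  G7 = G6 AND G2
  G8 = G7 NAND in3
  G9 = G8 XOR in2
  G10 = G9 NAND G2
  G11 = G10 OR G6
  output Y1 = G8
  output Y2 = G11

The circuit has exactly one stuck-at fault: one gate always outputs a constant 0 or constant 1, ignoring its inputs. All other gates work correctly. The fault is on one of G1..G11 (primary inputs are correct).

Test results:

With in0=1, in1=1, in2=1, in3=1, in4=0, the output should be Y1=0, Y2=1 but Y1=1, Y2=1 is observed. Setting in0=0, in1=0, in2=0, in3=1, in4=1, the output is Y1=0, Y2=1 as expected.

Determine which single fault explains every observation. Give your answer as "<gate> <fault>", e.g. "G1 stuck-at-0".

G4 stuck-at-0

Fault-free values for test 1 (in0=1, in1=1, in2=1, in3=1, in4=0): G1=1, G2=1, G3=1, G4=1, G5=0, G6=1, G7=1, G8=0, G9=1, G10=0, G11=1, giving Y1=0, Y2=1. Observed Y1=1, Y2=1.
Test 1: faults giving observed Y1=1, Y2=1 are {G1 stuck-at-0, G2 stuck-at-0, G4 stuck-at-0, G6 stuck-at-0, G7 stuck-at-0, G8 stuck-at-1}.
Test 2 (in0=0, in1=0, in2=0, in3=1, in4=1): fault-free G1=1, G2=1, G3=1, G4=1, G5=1, G6=1, G7=1, G8=0, G9=0, G10=1, G11=1 → Y1=0, Y2=1; observed Y1=0, Y2=1. Eliminates G1 stuck-at-0, G2 stuck-at-0, G6 stuck-at-0, G7 stuck-at-0, G8 stuck-at-1.
Only G4 stuck-at-0 is consistent with every test.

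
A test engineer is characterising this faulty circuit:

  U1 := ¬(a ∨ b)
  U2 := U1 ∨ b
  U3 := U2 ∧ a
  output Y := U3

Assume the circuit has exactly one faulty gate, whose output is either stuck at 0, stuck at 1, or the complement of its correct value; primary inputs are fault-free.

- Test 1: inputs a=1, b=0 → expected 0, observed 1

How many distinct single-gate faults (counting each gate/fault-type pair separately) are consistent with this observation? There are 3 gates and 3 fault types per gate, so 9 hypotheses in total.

Fault-free: U1=0, U2=0, U3=0 → 0. Observed 1.
  U1 stuck-at-0: output 0 ✗
  U1 stuck-at-1: output 1 ✓
  U1 inverted output: output 1 ✓
  U2 stuck-at-0: output 0 ✗
  U2 stuck-at-1: output 1 ✓
  U2 inverted output: output 1 ✓
  U3 stuck-at-0: output 0 ✗
  U3 stuck-at-1: output 1 ✓
  U3 inverted output: output 1 ✓
Consistent faults: {U1 stuck-at-1, U1 inverted output, U2 stuck-at-1, U2 inverted output, U3 stuck-at-1, U3 inverted output} — 6 in all.

6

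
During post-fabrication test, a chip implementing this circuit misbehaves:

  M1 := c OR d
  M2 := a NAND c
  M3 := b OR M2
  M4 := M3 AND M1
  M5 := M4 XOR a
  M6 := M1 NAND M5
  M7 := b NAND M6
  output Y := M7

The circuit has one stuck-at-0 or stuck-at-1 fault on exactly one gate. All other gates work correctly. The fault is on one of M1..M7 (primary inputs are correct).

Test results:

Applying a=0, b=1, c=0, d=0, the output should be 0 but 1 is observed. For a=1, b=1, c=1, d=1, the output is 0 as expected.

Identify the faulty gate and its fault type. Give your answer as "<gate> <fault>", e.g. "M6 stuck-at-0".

Fault-free values for test 1 (a=0, b=1, c=0, d=0): M1=0, M2=1, M3=1, M4=0, M5=0, M6=1, M7=0, giving Y=0. Observed 1.
Test 1: faults giving observed 1 are {M1 stuck-at-1, M6 stuck-at-0, M7 stuck-at-1}.
Test 2 (a=1, b=1, c=1, d=1): fault-free M1=1, M2=0, M3=1, M4=1, M5=0, M6=1, M7=0 → 0; observed 0. Eliminates M6 stuck-at-0, M7 stuck-at-1.
Only M1 stuck-at-1 is consistent with every test.

M1 stuck-at-1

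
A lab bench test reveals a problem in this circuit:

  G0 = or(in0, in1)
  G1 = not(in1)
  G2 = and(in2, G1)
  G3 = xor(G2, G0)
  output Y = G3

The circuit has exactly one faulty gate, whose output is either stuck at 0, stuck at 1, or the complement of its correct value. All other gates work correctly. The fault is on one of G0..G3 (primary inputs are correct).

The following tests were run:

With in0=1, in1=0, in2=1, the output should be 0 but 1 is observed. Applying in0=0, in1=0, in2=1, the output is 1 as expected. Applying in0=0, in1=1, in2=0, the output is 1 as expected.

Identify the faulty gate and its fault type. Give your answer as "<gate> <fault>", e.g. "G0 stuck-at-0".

Fault-free values for test 1 (in0=1, in1=0, in2=1): G0=1, G1=1, G2=1, G3=0, giving Y=0. Observed 1.
Test 1: faults giving observed 1 are {G0 stuck-at-0, G0 inverted output, G1 stuck-at-0, G1 inverted output, G2 stuck-at-0, G2 inverted output, G3 stuck-at-1, G3 inverted output}.
Test 2 (in0=0, in1=0, in2=1): fault-free G0=0, G1=1, G2=1, G3=1 → 1; observed 1. Eliminates G0 inverted output, G1 stuck-at-0, G1 inverted output, G2 stuck-at-0, G2 inverted output, G3 inverted output.
Test 3 (in0=0, in1=1, in2=0): fault-free G0=1, G1=0, G2=0, G3=1 → 1; observed 1. Eliminates G0 stuck-at-0.
Only G3 stuck-at-1 is consistent with every test.

G3 stuck-at-1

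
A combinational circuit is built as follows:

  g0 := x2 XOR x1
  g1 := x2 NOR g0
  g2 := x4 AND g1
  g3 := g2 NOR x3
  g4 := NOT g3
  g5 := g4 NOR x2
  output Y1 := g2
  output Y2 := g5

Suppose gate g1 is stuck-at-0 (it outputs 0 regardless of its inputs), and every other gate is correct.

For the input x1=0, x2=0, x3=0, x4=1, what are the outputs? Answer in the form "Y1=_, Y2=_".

Propagate with g1 forced: g0=0, g1=0 [stuck-at-0], g2=0, g3=1, g4=0, g5=1.
So the outputs are Y1=0, Y2=1. (Without the fault they would be Y1=1, Y2=0.)

Y1=0, Y2=1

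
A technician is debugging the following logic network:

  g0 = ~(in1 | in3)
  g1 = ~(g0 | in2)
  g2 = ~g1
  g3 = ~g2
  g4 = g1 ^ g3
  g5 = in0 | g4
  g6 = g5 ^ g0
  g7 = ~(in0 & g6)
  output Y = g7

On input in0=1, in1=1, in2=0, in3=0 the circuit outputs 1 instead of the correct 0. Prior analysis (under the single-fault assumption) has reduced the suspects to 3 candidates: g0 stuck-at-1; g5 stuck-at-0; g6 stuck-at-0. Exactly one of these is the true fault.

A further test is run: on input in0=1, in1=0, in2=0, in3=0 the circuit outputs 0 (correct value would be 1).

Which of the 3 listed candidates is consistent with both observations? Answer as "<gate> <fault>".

Evaluate each candidate on input in0=1, in1=0, in2=0, in3=0:
  g0 stuck-at-1: g0=1 [stuck-at-1], g1=0, g2=1, g3=0, g4=0, g5=1, g6=0, g7=1 → 1 — eliminated
  g5 stuck-at-0: g0=1, g1=0, g2=1, g3=0, g4=0, g5=0 [stuck-at-0], g6=1, g7=0 → 0 — matches
  g6 stuck-at-0: g0=1, g1=0, g2=1, g3=0, g4=0, g5=1, g6=0 [stuck-at-0], g7=1 → 1 — eliminated
Only g5 stuck-at-0 reproduces the observed 0.

g5 stuck-at-0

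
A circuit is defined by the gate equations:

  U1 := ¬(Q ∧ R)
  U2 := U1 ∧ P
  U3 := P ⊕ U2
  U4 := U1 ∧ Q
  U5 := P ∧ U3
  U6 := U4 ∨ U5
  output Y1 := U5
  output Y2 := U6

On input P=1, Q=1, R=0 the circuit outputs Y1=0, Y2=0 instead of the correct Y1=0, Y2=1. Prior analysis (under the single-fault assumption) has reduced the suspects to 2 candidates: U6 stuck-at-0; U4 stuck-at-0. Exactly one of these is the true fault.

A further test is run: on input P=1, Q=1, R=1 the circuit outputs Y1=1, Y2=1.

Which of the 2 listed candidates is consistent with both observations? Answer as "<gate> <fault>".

Evaluate each candidate on input P=1, Q=1, R=1:
  U6 stuck-at-0: U1=0, U2=0, U3=1, U4=0, U5=1, U6=0 [stuck-at-0] → Y1=1, Y2=0 — eliminated
  U4 stuck-at-0: U1=0, U2=0, U3=1, U4=0 [stuck-at-0], U5=1, U6=1 → Y1=1, Y2=1 — matches
Only U4 stuck-at-0 reproduces the observed Y1=1, Y2=1.

U4 stuck-at-0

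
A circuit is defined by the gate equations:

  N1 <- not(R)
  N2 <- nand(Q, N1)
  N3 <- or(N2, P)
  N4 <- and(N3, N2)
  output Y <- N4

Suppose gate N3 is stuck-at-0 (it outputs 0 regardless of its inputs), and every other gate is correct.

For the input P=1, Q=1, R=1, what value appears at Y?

0

Propagate with N3 forced: N1=0, N2=1, N3=0 [stuck-at-0], N4=0.
So Y = 0. (Without the fault it would be 1.)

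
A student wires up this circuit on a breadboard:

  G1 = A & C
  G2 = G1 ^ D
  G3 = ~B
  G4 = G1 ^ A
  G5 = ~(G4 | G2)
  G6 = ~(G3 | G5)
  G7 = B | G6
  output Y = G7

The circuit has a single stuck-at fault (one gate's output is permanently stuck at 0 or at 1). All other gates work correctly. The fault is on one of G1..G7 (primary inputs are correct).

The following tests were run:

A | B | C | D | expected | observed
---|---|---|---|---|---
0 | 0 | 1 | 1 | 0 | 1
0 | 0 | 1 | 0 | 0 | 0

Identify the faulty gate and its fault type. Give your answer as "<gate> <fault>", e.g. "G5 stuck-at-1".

G3 stuck-at-0

Fault-free values for test 1 (A=0, B=0, C=1, D=1): G1=0, G2=1, G3=1, G4=0, G5=0, G6=0, G7=0, giving Y=0. Observed 1.
Test 1: faults giving observed 1 are {G3 stuck-at-0, G6 stuck-at-1, G7 stuck-at-1}.
Test 2 (A=0, B=0, C=1, D=0): fault-free G1=0, G2=0, G3=1, G4=0, G5=1, G6=0, G7=0 → 0; observed 0. Eliminates G6 stuck-at-1, G7 stuck-at-1.
Only G3 stuck-at-0 is consistent with every test.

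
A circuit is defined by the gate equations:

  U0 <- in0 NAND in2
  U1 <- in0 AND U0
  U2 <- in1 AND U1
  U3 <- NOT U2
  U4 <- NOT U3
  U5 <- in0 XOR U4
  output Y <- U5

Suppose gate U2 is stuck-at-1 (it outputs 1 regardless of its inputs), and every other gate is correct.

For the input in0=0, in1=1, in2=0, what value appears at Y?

Propagate with U2 forced: U0=1, U1=0, U2=1 [stuck-at-1], U3=0, U4=1, U5=1.
So Y = 1. (Without the fault it would be 0.)

1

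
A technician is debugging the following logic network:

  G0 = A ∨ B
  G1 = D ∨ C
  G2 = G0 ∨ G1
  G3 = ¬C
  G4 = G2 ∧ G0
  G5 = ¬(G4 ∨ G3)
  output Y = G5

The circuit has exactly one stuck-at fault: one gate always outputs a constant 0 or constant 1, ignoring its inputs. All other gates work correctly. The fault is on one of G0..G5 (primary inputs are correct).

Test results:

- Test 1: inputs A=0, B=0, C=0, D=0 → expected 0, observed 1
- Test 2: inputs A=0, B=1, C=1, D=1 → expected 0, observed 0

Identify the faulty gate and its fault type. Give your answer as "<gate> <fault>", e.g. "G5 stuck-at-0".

Fault-free values for test 1 (A=0, B=0, C=0, D=0): G0=0, G1=0, G2=0, G3=1, G4=0, G5=0, giving Y=0. Observed 1.
Test 1: faults giving observed 1 are {G3 stuck-at-0, G5 stuck-at-1}.
Test 2 (A=0, B=1, C=1, D=1): fault-free G0=1, G1=1, G2=1, G3=0, G4=1, G5=0 → 0; observed 0. Eliminates G5 stuck-at-1.
Only G3 stuck-at-0 is consistent with every test.

G3 stuck-at-0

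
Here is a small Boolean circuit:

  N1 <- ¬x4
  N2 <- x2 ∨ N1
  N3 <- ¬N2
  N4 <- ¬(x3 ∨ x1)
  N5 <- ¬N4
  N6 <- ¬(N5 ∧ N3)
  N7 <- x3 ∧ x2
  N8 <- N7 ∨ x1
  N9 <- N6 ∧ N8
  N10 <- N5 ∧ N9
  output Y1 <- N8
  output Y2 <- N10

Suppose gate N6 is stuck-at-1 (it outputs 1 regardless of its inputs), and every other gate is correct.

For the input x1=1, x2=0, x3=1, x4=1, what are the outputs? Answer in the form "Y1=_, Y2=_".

Y1=1, Y2=1

Propagate with N6 forced: N1=0, N2=0, N3=1, N4=0, N5=1, N6=1 [stuck-at-1], N7=0, N8=1, N9=1, N10=1.
So the outputs are Y1=1, Y2=1. (Without the fault they would be Y1=1, Y2=0.)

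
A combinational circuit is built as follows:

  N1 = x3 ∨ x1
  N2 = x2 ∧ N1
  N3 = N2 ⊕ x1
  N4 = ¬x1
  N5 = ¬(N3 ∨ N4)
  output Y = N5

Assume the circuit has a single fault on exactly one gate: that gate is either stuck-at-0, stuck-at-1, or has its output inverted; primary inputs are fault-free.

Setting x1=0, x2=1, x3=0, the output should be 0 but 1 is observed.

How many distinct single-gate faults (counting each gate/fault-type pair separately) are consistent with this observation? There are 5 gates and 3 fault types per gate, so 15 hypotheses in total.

4

Fault-free: N1=0, N2=0, N3=0, N4=1, N5=0 → 0. Observed 1.
  N1: none of the 3 fault types match ✗
  N2: none of the 3 fault types match ✗
  N3: none of the 3 fault types match ✗
  N4: stuck-at-0, inverted output ✓; others ✗
  N5: stuck-at-1, inverted output ✓; others ✗
Consistent faults: {N4 stuck-at-0, N4 inverted output, N5 stuck-at-1, N5 inverted output} — 4 in all.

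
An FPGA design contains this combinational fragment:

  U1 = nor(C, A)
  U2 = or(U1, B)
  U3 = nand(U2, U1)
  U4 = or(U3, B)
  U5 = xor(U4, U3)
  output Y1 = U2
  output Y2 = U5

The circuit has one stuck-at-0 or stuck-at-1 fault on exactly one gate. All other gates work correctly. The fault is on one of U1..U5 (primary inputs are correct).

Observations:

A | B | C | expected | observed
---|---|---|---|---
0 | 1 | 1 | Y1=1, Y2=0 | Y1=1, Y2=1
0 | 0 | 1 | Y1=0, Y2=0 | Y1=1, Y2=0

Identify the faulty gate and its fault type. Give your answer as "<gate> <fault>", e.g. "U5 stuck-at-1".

Fault-free values for test 1 (A=0, B=1, C=1): U1=0, U2=1, U3=1, U4=1, U5=0, giving Y1=1, Y2=0. Observed Y1=1, Y2=1.
Test 1: faults giving observed Y1=1, Y2=1 are {U1 stuck-at-1, U3 stuck-at-0, U4 stuck-at-0, U5 stuck-at-1}.
Test 2 (A=0, B=0, C=1): fault-free U1=0, U2=0, U3=1, U4=1, U5=0 → Y1=0, Y2=0; observed Y1=1, Y2=0. Eliminates U3 stuck-at-0, U4 stuck-at-0, U5 stuck-at-1.
Only U1 stuck-at-1 is consistent with every test.

U1 stuck-at-1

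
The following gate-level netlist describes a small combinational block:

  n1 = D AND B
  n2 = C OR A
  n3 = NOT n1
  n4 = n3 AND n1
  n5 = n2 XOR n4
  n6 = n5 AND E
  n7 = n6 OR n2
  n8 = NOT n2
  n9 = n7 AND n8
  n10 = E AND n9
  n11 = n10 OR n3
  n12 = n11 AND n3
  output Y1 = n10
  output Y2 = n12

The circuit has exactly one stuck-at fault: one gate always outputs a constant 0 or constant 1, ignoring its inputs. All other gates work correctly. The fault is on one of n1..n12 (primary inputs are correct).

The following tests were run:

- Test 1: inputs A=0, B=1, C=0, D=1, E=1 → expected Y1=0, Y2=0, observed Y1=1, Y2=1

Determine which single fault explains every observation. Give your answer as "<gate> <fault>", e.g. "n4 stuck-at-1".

Fault-free values for test 1 (A=0, B=1, C=0, D=1, E=1): n1=1, n2=0, n3=0, n4=0, n5=0, n6=0, n7=0, n8=1, n9=0, n10=0, n11=0, n12=0, giving Y1=0, Y2=0. Observed Y1=1, Y2=1.
Test 1: faults giving observed Y1=1, Y2=1 are {n3 stuck-at-1}.
Only n3 stuck-at-1 is consistent with every test.

n3 stuck-at-1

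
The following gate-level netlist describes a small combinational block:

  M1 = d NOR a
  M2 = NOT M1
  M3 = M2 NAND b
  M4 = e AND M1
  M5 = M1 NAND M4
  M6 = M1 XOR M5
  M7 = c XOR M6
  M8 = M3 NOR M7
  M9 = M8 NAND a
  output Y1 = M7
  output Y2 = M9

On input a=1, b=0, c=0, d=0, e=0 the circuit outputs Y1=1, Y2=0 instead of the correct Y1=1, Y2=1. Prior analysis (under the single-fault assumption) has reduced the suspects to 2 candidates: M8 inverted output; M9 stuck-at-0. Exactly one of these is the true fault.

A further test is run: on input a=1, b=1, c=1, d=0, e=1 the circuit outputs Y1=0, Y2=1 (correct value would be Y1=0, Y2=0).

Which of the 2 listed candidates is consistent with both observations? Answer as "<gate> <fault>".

Evaluate each candidate on input a=1, b=1, c=1, d=0, e=1:
  M8 inverted output: M1=0, M2=1, M3=0, M4=0, M5=1, M6=1, M7=0, M8=0 [inverted output], M9=1 → Y1=0, Y2=1 — matches
  M9 stuck-at-0: M1=0, M2=1, M3=0, M4=0, M5=1, M6=1, M7=0, M8=1, M9=0 [stuck-at-0] → Y1=0, Y2=0 — eliminated
Only M8 inverted output reproduces the observed Y1=0, Y2=1.

M8 inverted output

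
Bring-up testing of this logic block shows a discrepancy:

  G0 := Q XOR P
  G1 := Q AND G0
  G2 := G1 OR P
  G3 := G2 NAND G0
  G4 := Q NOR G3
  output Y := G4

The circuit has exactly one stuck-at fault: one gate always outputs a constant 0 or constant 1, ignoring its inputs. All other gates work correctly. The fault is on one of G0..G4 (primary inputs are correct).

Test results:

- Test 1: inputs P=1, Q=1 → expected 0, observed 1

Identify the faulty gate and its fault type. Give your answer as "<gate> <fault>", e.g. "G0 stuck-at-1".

G4 stuck-at-1

Fault-free values for test 1 (P=1, Q=1): G0=0, G1=0, G2=1, G3=1, G4=0, giving Y=0. Observed 1.
Test 1: faults giving observed 1 are {G4 stuck-at-1}.
Only G4 stuck-at-1 is consistent with every test.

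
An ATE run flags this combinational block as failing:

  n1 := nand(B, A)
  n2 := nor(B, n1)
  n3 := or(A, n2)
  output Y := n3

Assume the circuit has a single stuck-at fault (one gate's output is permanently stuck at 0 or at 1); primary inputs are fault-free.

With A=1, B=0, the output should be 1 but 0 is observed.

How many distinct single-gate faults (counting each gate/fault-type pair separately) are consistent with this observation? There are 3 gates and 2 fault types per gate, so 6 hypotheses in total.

Fault-free: n1=1, n2=0, n3=1 → 1. Observed 0.
  n1 stuck-at-0: output 1 ✗
  n1 stuck-at-1: output 1 ✗
  n2 stuck-at-0: output 1 ✗
  n2 stuck-at-1: output 1 ✗
  n3 stuck-at-0: output 0 ✓
  n3 stuck-at-1: output 1 ✗
Consistent faults: {n3 stuck-at-0} — 1 in all.

1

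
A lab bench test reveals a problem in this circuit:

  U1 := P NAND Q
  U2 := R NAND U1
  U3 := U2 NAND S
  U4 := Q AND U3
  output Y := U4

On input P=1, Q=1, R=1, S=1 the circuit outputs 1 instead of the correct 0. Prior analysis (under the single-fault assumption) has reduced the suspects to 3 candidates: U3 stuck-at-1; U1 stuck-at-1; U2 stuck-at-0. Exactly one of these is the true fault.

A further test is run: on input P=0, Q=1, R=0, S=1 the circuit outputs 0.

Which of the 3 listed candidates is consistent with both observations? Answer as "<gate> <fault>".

U1 stuck-at-1

Evaluate each candidate on input P=0, Q=1, R=0, S=1:
  U3 stuck-at-1: U1=1, U2=1, U3=1 [stuck-at-1], U4=1 → 1 — eliminated
  U1 stuck-at-1: U1=1 [stuck-at-1], U2=1, U3=0, U4=0 → 0 — matches
  U2 stuck-at-0: U1=1, U2=0 [stuck-at-0], U3=1, U4=1 → 1 — eliminated
Only U1 stuck-at-1 reproduces the observed 0.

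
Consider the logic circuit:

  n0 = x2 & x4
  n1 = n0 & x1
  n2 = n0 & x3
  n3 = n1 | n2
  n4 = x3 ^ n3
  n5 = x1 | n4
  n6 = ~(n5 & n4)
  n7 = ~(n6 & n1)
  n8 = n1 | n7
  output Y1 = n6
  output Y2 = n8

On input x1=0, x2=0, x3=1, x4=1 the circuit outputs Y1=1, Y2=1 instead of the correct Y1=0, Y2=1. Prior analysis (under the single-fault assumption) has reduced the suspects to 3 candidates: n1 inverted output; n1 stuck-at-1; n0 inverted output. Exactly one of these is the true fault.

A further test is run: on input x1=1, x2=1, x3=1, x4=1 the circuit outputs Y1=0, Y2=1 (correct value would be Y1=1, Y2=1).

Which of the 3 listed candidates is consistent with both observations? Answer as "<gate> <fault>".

Evaluate each candidate on input x1=1, x2=1, x3=1, x4=1:
  n1 inverted output: n0=1, n1=0 [inverted output], n2=1, n3=1, n4=0, n5=1, n6=1, n7=1, n8=1 → Y1=1, Y2=1 — eliminated
  n1 stuck-at-1: n0=1, n1=1 [stuck-at-1], n2=1, n3=1, n4=0, n5=1, n6=1, n7=0, n8=1 → Y1=1, Y2=1 — eliminated
  n0 inverted output: n0=0 [inverted output], n1=0, n2=0, n3=0, n4=1, n5=1, n6=0, n7=1, n8=1 → Y1=0, Y2=1 — matches
Only n0 inverted output reproduces the observed Y1=0, Y2=1.

n0 inverted output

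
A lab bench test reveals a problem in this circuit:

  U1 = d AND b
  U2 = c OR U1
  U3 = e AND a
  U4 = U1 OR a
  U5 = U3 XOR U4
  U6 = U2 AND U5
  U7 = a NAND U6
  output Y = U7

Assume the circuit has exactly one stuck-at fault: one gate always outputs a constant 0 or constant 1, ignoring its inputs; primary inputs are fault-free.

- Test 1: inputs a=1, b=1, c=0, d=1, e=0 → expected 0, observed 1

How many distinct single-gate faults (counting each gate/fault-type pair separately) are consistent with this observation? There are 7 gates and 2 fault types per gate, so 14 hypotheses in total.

Fault-free: U1=1, U2=1, U3=0, U4=1, U5=1, U6=1, U7=0 → 0. Observed 1.
  U1 stuck-at-0: output 1 ✓
  U1 stuck-at-1: output 0 ✗
  U2 stuck-at-0: output 1 ✓
  U2 stuck-at-1: output 0 ✗
  U3 stuck-at-0: output 0 ✗
  U3 stuck-at-1: output 1 ✓
  U4 stuck-at-0: output 1 ✓
  U4 stuck-at-1: output 0 ✗
  U5 stuck-at-0: output 1 ✓
  U5 stuck-at-1: output 0 ✗
  U6 stuck-at-0: output 1 ✓
  U6 stuck-at-1: output 0 ✗
  U7 stuck-at-0: output 0 ✗
  U7 stuck-at-1: output 1 ✓
Consistent faults: {U1 stuck-at-0, U2 stuck-at-0, U3 stuck-at-1, U4 stuck-at-0, U5 stuck-at-0, U6 stuck-at-0, U7 stuck-at-1} — 7 in all.

7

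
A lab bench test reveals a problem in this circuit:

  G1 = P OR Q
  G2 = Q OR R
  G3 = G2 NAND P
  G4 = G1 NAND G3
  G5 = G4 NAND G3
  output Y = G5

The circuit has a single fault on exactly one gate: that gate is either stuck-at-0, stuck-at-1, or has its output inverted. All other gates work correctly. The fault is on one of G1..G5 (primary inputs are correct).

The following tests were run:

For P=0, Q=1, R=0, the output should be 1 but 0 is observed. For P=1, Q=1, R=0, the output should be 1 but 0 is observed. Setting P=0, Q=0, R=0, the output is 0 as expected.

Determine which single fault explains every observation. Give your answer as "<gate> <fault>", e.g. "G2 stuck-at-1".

Fault-free values for test 1 (P=0, Q=1, R=0): G1=1, G2=1, G3=1, G4=0, G5=1, giving Y=1. Observed 0.
Test 1: faults giving observed 0 are {G1 stuck-at-0, G1 inverted output, G4 stuck-at-1, G4 inverted output, G5 stuck-at-0, G5 inverted output}.
Test 2 (P=1, Q=1, R=0): fault-free G1=1, G2=1, G3=0, G4=1, G5=1 → 1; observed 0. Eliminates G1 stuck-at-0, G1 inverted output, G4 stuck-at-1, G4 inverted output.
Test 3 (P=0, Q=0, R=0): fault-free G1=0, G2=0, G3=1, G4=1, G5=0 → 0; observed 0. Eliminates G5 inverted output.
Only G5 stuck-at-0 is consistent with every test.

G5 stuck-at-0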